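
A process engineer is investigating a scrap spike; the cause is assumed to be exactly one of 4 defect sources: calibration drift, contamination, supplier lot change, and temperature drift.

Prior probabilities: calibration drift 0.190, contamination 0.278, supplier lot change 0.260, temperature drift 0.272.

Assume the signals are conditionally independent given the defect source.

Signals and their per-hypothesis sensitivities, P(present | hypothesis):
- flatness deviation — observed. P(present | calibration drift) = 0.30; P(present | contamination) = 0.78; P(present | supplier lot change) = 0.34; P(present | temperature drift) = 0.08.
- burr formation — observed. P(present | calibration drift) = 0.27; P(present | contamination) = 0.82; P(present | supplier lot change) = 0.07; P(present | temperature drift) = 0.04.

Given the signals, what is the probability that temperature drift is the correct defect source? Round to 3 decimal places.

0.004

For each hypothesis, the unnormalized posterior weight is prior × product of the signal likelihoods:
  calibration drift: 0.190 × 0.30 × 0.27 = 0.01539
  contamination: 0.278 × 0.78 × 0.82 = 0.17781
  supplier lot change: 0.260 × 0.34 × 0.07 = 0.006188
  temperature drift: 0.272 × 0.08 × 0.04 = 0.0008704
Marginal likelihood of the evidence = 0.20026.
P(temperature drift | evidence) = 0.0008704 / 0.20026 ≈ 0.004.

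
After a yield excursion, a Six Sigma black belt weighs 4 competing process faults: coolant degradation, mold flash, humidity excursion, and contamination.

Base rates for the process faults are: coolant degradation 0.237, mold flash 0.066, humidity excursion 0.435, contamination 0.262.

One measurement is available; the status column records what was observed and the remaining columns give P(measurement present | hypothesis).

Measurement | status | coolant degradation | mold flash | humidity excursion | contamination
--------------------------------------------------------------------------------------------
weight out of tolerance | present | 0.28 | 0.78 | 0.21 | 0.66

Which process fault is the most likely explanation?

Multiply each prior by the likelihood of the measurement:
  coolant degradation: 0.237 × 0.28 = 0.06636
  mold flash: 0.066 × 0.78 = 0.05148
  humidity excursion: 0.435 × 0.21 = 0.09135
  contamination: 0.262 × 0.66 = 0.17292
Normalizing constant Z = 0.06636 + 0.05148 + 0.09135 + 0.17292 = 0.38211.
P(coolant degradation | evidence) ≈ 0.06636 / 0.38211 ≈ 0.174
P(mold flash | evidence) ≈ 0.05148 / 0.38211 ≈ 0.135
P(humidity excursion | evidence) ≈ 0.09135 / 0.38211 ≈ 0.239
P(contamination | evidence) ≈ 0.17292 / 0.38211 ≈ 0.453
The largest is 0.453, so contamination is most probable.

contamination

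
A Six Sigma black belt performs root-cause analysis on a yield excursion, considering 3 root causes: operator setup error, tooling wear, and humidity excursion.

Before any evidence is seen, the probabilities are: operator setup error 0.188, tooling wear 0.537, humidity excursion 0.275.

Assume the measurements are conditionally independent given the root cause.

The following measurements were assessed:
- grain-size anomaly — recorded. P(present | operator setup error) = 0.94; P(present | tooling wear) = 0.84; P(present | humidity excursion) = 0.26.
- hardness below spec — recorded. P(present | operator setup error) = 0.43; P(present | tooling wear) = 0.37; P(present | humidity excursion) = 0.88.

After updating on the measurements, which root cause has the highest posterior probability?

tooling wear

Multiply each prior by the joint likelihood of the measurement pattern:
  operator setup error: 0.188 × 0.94 × 0.43 = 0.07599
  tooling wear: 0.537 × 0.84 × 0.37 = 0.1669
  humidity excursion: 0.275 × 0.26 × 0.88 = 0.06292
The unnormalized weights sum to 0.30581.
P(operator setup error | evidence) ≈ 0.07599 / 0.30581 ≈ 0.248
P(tooling wear | evidence) ≈ 0.1669 / 0.30581 ≈ 0.546
P(humidity excursion | evidence) ≈ 0.06292 / 0.30581 ≈ 0.206
The largest is 0.546, so tooling wear is most probable.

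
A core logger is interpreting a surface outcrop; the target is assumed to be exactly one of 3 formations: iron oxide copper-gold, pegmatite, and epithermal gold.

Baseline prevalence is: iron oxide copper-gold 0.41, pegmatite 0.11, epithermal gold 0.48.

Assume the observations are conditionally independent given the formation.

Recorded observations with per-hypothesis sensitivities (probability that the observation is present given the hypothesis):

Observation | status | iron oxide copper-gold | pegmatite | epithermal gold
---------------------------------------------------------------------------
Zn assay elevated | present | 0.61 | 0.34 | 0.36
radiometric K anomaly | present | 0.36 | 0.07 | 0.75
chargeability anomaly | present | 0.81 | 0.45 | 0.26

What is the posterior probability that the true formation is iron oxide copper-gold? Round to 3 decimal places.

By Bayes' rule with conditional independence, the unnormalized weight for each hypothesis is prior × ∏ likelihoods:
  iron oxide copper-gold: 0.41 × 0.61 × 0.36 × 0.81 = 0.072929
  pegmatite: 0.11 × 0.34 × 0.07 × 0.45 = 0.0011781
  epithermal gold: 0.48 × 0.36 × 0.75 × 0.26 = 0.033696
Normalizing constant Z = 0.072929 + 0.0011781 + 0.033696 = 0.1078.
P(iron oxide copper-gold | evidence) = 0.072929 / 0.1078 ≈ 0.677.

0.677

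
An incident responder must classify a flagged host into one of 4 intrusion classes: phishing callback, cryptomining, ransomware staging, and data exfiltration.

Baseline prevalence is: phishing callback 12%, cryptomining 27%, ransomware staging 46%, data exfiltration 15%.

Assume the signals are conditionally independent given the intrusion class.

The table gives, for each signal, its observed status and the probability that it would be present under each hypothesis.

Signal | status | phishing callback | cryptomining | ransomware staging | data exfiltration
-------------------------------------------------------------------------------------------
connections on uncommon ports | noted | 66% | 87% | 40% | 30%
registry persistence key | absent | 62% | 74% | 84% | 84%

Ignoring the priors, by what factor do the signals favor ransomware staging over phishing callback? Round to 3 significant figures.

Joint likelihood of the signal pattern under each hypothesis (using 1 − P(present | H) for each absent signal):
  ransomware staging: 0.40 × (1 − 0.84) = 0.064
  phishing callback: 0.66 × (1 − 0.62) = 0.2508
Bayes factor = 0.064 / 0.2508 ≈ 0.255

0.255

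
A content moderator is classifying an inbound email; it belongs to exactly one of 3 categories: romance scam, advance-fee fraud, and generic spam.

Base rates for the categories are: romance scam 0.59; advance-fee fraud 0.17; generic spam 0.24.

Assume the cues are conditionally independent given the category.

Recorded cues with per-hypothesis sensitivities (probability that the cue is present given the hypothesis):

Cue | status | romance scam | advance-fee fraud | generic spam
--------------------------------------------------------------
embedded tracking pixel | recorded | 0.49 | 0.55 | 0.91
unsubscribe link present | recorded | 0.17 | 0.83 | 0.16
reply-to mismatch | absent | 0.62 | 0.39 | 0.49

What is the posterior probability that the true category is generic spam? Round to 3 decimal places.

By Bayes' rule with conditional independence, the unnormalized weight for each hypothesis is prior × ∏ likelihoods (using 1 − P(present | H) for each absent cue):
  romance scam: 0.59 × 0.49 × 0.17 × (1 − 0.62) = 0.018676
  advance-fee fraud: 0.17 × 0.55 × 0.83 × (1 − 0.39) = 0.047339
  generic spam: 0.24 × 0.91 × 0.16 × (1 − 0.49) = 0.017821
Marginal likelihood of the evidence = 0.083836.
P(generic spam | evidence) = 0.017821 / 0.083836 ≈ 0.213.

0.213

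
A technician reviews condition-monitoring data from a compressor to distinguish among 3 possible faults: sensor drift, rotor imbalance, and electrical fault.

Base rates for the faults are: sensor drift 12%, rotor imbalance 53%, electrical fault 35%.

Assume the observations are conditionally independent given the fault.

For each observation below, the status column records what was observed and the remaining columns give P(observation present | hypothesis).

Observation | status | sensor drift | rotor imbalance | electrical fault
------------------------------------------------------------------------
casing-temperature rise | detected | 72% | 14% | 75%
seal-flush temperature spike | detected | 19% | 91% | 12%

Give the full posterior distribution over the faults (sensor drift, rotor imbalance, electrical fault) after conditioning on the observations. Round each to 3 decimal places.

0.142, 0.585, 0.273

Multiply each prior by the joint likelihood of the evidence pattern:
  sensor drift: 0.12 × 0.72 × 0.19 = 0.016416
  rotor imbalance: 0.53 × 0.14 × 0.91 = 0.067522
  electrical fault: 0.35 × 0.75 × 0.12 = 0.0315
Normalizing constant Z = 0.016416 + 0.067522 + 0.0315 = 0.11544.
P(sensor drift | evidence) = 0.016416 / 0.11544 ≈ 0.142
P(rotor imbalance | evidence) = 0.067522 / 0.11544 ≈ 0.585
P(electrical fault | evidence) = 0.0315 / 0.11544 ≈ 0.273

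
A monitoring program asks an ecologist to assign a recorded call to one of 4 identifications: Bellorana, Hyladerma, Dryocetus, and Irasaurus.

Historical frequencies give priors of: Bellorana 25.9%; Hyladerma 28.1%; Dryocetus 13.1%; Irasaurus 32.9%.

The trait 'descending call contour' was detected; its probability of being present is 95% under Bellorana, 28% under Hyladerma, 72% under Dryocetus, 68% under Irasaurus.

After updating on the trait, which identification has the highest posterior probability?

Bellorana

By Bayes' rule, the unnormalized weight for each hypothesis is prior × likelihood:
  Bellorana: 0.259 × 0.95 = 0.24605
  Hyladerma: 0.281 × 0.28 = 0.07868
  Dryocetus: 0.131 × 0.72 = 0.09432
  Irasaurus: 0.329 × 0.68 = 0.22372
The unnormalized weights sum to 0.64277.
P(Bellorana | evidence) ≈ 0.24605 / 0.64277 ≈ 0.383
P(Hyladerma | evidence) ≈ 0.07868 / 0.64277 ≈ 0.122
P(Dryocetus | evidence) ≈ 0.09432 / 0.64277 ≈ 0.147
P(Irasaurus | evidence) ≈ 0.22372 / 0.64277 ≈ 0.348
The largest is 0.383, so Bellorana is most probable.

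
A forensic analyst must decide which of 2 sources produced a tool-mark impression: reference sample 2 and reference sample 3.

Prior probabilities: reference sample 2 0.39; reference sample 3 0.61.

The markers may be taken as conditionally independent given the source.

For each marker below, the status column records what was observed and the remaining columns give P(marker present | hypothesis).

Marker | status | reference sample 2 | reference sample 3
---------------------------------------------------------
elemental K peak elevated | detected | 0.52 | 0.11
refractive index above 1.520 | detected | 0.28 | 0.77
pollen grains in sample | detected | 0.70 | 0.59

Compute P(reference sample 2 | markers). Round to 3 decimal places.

0.566

For each hypothesis, the unnormalized posterior weight is prior × product of the marker likelihoods:
  reference sample 2: 0.39 × 0.52 × 0.28 × 0.70 = 0.039749
  reference sample 3: 0.61 × 0.11 × 0.77 × 0.59 = 0.030484
Marginal likelihood of the evidence = 0.070232.
P(reference sample 2 | evidence) = 0.039749 / 0.070232 ≈ 0.566.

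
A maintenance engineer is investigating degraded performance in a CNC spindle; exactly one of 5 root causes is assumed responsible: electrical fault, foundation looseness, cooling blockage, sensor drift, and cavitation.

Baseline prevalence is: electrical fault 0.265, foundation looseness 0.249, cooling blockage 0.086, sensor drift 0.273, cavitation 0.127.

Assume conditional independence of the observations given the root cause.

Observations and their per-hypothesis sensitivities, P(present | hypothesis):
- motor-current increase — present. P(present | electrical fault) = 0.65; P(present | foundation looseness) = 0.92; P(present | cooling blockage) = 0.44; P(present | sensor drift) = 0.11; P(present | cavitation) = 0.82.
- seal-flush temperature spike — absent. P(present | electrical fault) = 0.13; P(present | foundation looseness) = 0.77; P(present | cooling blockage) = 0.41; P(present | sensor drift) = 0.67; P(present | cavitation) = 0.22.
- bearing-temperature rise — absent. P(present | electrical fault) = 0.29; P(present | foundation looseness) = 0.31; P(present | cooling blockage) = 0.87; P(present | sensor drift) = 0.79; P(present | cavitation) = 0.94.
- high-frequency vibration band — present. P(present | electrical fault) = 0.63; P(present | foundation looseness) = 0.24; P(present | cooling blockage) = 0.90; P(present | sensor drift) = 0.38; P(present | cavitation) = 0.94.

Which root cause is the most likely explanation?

Multiply each prior by the joint likelihood of the evidence pattern (using 1 − P(present | H) for each absent observation):
  electrical fault: 0.265 × 0.65 × (1 − 0.13) × (1 − 0.29) × 0.63 = 0.067031
  foundation looseness: 0.249 × 0.92 × (1 − 0.77) × (1 − 0.31) × 0.24 = 0.0087252
  cooling blockage: 0.086 × 0.44 × (1 − 0.41) × (1 − 0.87) × 0.90 = 0.0026121
  sensor drift: 0.273 × 0.11 × (1 − 0.67) × (1 − 0.79) × 0.38 = 0.00079081
  cavitation: 0.127 × 0.82 × (1 − 0.22) × (1 − 0.94) × 0.94 = 0.0045813
Marginal likelihood of the evidence = 0.083741.
P(electrical fault | evidence) ≈ 0.067031 / 0.083741 ≈ 0.800
P(foundation looseness | evidence) ≈ 0.0087252 / 0.083741 ≈ 0.104
P(cooling blockage | evidence) ≈ 0.0026121 / 0.083741 ≈ 0.031
P(sensor drift | evidence) ≈ 0.00079081 / 0.083741 ≈ 0.009
P(cavitation | evidence) ≈ 0.0045813 / 0.083741 ≈ 0.055
The largest is 0.800, so electrical fault is most probable.

electrical fault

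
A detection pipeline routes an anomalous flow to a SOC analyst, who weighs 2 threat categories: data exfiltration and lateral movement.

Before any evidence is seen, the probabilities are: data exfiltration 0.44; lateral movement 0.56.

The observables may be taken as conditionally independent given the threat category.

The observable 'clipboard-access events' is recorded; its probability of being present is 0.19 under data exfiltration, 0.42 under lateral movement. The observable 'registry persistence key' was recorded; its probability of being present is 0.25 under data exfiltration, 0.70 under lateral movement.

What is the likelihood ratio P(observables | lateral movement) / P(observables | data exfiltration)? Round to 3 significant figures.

6.19

Take the product of per-observable likelihoods under each hypothesis, then divide.
  lateral movement: 0.42 × 0.70 = 0.294
  data exfiltration: 0.19 × 0.25 = 0.0475
Bayes factor = 0.294 / 0.0475 ≈ 6.19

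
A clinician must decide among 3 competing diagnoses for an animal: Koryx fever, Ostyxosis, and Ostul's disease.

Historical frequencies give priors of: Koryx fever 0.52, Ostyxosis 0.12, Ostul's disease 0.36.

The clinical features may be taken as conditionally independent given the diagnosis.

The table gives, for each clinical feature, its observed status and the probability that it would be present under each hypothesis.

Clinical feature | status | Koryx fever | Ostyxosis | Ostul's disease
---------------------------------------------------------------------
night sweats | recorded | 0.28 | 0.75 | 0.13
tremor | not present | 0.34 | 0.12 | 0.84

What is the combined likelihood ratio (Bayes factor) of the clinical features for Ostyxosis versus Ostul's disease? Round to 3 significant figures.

Take the product of per-clinical feature likelihoods under each hypothesis (using 1 − P(present | H) for each absent clinical feature), then divide.
  Ostyxosis: 0.75 × (1 − 0.12) = 0.66
  Ostul's disease: 0.13 × (1 − 0.84) = 0.0208
Bayes factor = 0.66 / 0.0208 ≈ 31.7

31.7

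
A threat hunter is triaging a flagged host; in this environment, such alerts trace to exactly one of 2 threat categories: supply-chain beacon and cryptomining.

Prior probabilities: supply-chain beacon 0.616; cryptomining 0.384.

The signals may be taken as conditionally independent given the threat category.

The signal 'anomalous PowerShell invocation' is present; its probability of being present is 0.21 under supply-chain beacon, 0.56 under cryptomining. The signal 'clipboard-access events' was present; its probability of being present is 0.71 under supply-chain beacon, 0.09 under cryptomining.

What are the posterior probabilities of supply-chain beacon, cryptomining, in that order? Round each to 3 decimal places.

0.826, 0.174

Multiply each prior by the joint likelihood of the signal pattern:
  supply-chain beacon: 0.616 × 0.21 × 0.71 = 0.091846
  cryptomining: 0.384 × 0.56 × 0.09 = 0.019354
Marginal likelihood of the evidence = 0.1112.
P(supply-chain beacon | evidence) = 0.091846 / 0.1112 ≈ 0.826
P(cryptomining | evidence) = 0.019354 / 0.1112 ≈ 0.174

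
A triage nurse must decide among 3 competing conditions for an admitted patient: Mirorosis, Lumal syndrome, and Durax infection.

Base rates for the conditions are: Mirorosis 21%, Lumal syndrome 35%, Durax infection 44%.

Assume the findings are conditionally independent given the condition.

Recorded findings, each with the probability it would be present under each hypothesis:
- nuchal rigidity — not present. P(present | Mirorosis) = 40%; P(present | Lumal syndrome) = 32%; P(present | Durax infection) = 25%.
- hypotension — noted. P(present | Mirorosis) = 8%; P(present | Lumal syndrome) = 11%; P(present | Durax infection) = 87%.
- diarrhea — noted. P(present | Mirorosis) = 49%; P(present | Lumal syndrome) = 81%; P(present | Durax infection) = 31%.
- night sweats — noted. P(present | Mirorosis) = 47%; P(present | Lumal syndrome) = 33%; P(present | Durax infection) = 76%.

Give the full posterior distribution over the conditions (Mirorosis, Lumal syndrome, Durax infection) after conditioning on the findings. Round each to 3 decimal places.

0.030, 0.091, 0.879

By Bayes' rule with conditional independence, the unnormalized weight for each hypothesis is prior × ∏ likelihoods (using 1 − P(present | H) for each absent finding):
  Mirorosis: 0.21 × (1 − 0.40) × 0.08 × 0.49 × 0.47 = 0.0023214
  Lumal syndrome: 0.35 × (1 − 0.32) × 0.11 × 0.81 × 0.33 = 0.0069979
  Durax infection: 0.44 × (1 − 0.25) × 0.87 × 0.31 × 0.76 = 0.067641
Normalizing constant Z = 0.0023214 + 0.0069979 + 0.067641 = 0.07696.
P(Mirorosis | evidence) = 0.0023214 / 0.07696 ≈ 0.030
P(Lumal syndrome | evidence) = 0.0069979 / 0.07696 ≈ 0.091
P(Durax infection | evidence) = 0.067641 / 0.07696 ≈ 0.879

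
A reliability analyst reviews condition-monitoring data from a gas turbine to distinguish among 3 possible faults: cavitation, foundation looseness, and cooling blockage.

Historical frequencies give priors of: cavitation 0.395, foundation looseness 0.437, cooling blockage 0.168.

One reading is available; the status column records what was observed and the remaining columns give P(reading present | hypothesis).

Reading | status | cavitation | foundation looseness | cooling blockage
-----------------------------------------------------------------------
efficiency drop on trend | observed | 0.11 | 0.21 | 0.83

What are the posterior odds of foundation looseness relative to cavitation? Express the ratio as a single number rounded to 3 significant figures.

Unnormalized posterior weight (prior times the reading likelihood) for each of the two hypotheses:
  foundation looseness: 0.437 × 0.21 = 0.09177
  cavitation: 0.395 × 0.11 = 0.04345
Posterior odds = 0.09177 / 0.04345 ≈ 2.11.

2.11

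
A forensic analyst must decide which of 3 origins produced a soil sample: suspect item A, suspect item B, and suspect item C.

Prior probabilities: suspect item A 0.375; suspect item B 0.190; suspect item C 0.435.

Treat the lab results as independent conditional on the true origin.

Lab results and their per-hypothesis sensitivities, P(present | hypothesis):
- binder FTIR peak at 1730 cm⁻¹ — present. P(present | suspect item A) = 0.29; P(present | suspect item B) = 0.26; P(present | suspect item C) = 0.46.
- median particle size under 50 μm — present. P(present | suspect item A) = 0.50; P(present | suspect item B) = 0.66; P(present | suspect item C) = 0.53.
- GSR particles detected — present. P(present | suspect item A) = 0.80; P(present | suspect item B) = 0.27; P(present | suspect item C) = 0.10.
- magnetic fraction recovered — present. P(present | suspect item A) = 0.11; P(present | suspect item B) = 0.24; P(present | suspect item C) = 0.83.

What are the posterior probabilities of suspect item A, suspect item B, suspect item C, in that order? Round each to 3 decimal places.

For each hypothesis, the unnormalized posterior weight is prior × product of the lab result likelihoods:
  suspect item A: 0.375 × 0.29 × 0.50 × 0.80 × 0.11 = 0.004785
  suspect item B: 0.190 × 0.26 × 0.66 × 0.27 × 0.24 = 0.0021127
  suspect item C: 0.435 × 0.46 × 0.53 × 0.10 × 0.83 = 0.0088024
Marginal likelihood of the evidence = 0.0157.
P(suspect item A | evidence) = 0.004785 / 0.0157 ≈ 0.305
P(suspect item B | evidence) = 0.0021127 / 0.0157 ≈ 0.135
P(suspect item C | evidence) = 0.0088024 / 0.0157 ≈ 0.561

0.305, 0.135, 0.561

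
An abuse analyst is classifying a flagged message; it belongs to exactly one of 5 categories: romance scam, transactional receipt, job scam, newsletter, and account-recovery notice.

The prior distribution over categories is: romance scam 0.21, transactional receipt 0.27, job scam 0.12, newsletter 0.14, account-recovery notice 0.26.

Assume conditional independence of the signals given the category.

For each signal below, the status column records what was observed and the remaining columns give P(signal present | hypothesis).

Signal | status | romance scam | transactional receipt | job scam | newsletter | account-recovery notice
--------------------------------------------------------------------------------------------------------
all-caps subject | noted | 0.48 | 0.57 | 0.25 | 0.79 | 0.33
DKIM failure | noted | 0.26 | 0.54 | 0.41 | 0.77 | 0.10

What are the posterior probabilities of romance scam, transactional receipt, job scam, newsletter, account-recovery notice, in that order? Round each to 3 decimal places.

0.122, 0.386, 0.057, 0.395, 0.040

By Bayes' rule with conditional independence, the unnormalized weight for each hypothesis is prior × ∏ likelihoods:
  romance scam: 0.21 × 0.48 × 0.26 = 0.026208
  transactional receipt: 0.27 × 0.57 × 0.54 = 0.083106
  job scam: 0.12 × 0.25 × 0.41 = 0.0123
  newsletter: 0.14 × 0.79 × 0.77 = 0.085162
  account-recovery notice: 0.26 × 0.33 × 0.10 = 0.00858
The unnormalized weights sum to 0.21536.
P(romance scam | evidence) = 0.026208 / 0.21536 ≈ 0.122
P(transactional receipt | evidence) = 0.083106 / 0.21536 ≈ 0.386
P(job scam | evidence) = 0.0123 / 0.21536 ≈ 0.057
P(newsletter | evidence) = 0.085162 / 0.21536 ≈ 0.395
P(account-recovery notice | evidence) = 0.00858 / 0.21536 ≈ 0.040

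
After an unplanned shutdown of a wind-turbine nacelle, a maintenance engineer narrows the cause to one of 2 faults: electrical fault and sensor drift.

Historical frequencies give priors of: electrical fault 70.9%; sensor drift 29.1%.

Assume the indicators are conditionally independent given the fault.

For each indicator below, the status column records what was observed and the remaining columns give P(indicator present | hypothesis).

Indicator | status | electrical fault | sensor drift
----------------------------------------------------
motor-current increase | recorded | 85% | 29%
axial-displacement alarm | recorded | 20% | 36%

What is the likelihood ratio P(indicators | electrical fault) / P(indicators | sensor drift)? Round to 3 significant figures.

1.63

Take the product of per-indicator likelihoods under each hypothesis, then divide.
  electrical fault: 0.85 × 0.20 = 0.17
  sensor drift: 0.29 × 0.36 = 0.1044
Bayes factor = 0.17 / 0.1044 ≈ 1.63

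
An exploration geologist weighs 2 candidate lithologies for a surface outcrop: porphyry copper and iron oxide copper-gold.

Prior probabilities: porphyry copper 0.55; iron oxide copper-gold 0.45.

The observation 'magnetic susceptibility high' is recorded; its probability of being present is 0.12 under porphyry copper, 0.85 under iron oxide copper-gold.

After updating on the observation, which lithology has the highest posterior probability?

iron oxide copper-gold

Multiply each prior by the likelihood of the observation:
  porphyry copper: 0.55 × 0.12 = 0.066
  iron oxide copper-gold: 0.45 × 0.85 = 0.3825
Marginal likelihood of the evidence = 0.4485.
P(porphyry copper | evidence) ≈ 0.066 / 0.4485 ≈ 0.147
P(iron oxide copper-gold | evidence) ≈ 0.3825 / 0.4485 ≈ 0.853
The largest is 0.853, so iron oxide copper-gold is most probable.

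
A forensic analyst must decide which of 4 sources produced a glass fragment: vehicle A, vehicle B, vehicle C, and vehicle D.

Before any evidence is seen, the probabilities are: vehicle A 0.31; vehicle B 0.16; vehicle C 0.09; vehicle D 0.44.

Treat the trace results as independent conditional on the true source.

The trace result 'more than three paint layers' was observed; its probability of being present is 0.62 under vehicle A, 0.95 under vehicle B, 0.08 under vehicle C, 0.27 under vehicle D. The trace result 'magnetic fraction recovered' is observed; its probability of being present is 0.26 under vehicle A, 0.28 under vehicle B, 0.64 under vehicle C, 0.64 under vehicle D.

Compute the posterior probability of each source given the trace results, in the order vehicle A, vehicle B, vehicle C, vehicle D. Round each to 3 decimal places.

For each hypothesis, the unnormalized posterior weight is prior × product of the trace result likelihoods:
  vehicle A: 0.31 × 0.62 × 0.26 = 0.049972
  vehicle B: 0.16 × 0.95 × 0.28 = 0.04256
  vehicle C: 0.09 × 0.08 × 0.64 = 0.004608
  vehicle D: 0.44 × 0.27 × 0.64 = 0.076032
Normalizing constant Z = 0.049972 + 0.04256 + 0.004608 + 0.076032 = 0.17317.
P(vehicle A | evidence) = 0.049972 / 0.17317 ≈ 0.289
P(vehicle B | evidence) = 0.04256 / 0.17317 ≈ 0.246
P(vehicle C | evidence) = 0.004608 / 0.17317 ≈ 0.027
P(vehicle D | evidence) = 0.076032 / 0.17317 ≈ 0.439

0.289, 0.246, 0.027, 0.439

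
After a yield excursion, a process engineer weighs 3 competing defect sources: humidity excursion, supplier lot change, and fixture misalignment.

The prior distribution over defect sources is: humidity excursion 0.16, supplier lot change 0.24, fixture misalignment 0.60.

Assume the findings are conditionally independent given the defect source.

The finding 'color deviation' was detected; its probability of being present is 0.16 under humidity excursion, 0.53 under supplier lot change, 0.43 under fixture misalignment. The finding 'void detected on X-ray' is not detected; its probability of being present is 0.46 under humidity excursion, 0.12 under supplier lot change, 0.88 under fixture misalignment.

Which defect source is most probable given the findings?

supplier lot change

For each hypothesis, the unnormalized posterior weight is prior × product of the finding likelihoods (using 1 − P(present | H) for each absent finding):
  humidity excursion: 0.16 × 0.16 × (1 − 0.46) = 0.013824
  supplier lot change: 0.24 × 0.53 × (1 − 0.12) = 0.11194
  fixture misalignment: 0.60 × 0.43 × (1 − 0.88) = 0.03096
The unnormalized weights sum to 0.15672.
P(humidity excursion | evidence) ≈ 0.013824 / 0.15672 ≈ 0.088
P(supplier lot change | evidence) ≈ 0.11194 / 0.15672 ≈ 0.714
P(fixture misalignment | evidence) ≈ 0.03096 / 0.15672 ≈ 0.198
The largest is 0.714, so supplier lot change is most probable.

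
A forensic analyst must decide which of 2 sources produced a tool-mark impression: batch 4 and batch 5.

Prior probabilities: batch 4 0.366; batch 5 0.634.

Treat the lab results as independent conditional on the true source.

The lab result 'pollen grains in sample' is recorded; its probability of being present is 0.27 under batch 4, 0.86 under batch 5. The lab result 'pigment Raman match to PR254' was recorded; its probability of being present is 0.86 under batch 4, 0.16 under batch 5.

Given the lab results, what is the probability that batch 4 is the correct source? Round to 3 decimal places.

0.493

For each hypothesis, the unnormalized posterior weight is prior × product of the lab result likelihoods:
  batch 4: 0.366 × 0.27 × 0.86 = 0.084985
  batch 5: 0.634 × 0.86 × 0.16 = 0.087238
Normalizing constant Z = 0.084985 + 0.087238 = 0.17222.
P(batch 4 | evidence) = 0.084985 / 0.17222 ≈ 0.493.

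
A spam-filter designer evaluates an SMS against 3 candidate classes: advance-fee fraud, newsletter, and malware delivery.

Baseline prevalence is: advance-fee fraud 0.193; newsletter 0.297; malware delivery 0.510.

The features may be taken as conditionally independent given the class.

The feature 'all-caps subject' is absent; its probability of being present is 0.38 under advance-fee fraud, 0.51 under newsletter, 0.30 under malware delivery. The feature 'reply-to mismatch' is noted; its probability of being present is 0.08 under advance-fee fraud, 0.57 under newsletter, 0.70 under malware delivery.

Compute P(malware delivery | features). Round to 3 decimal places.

By Bayes' rule with conditional independence, the unnormalized weight for each hypothesis is prior × ∏ likelihoods (using 1 − P(present | H) for each absent feature):
  advance-fee fraud: 0.193 × (1 − 0.38) × 0.08 = 0.0095728
  newsletter: 0.297 × (1 − 0.51) × 0.57 = 0.082952
  malware delivery: 0.510 × (1 − 0.30) × 0.70 = 0.2499
Marginal likelihood of the evidence = 0.34242.
P(malware delivery | evidence) = 0.2499 / 0.34242 ≈ 0.730.

0.730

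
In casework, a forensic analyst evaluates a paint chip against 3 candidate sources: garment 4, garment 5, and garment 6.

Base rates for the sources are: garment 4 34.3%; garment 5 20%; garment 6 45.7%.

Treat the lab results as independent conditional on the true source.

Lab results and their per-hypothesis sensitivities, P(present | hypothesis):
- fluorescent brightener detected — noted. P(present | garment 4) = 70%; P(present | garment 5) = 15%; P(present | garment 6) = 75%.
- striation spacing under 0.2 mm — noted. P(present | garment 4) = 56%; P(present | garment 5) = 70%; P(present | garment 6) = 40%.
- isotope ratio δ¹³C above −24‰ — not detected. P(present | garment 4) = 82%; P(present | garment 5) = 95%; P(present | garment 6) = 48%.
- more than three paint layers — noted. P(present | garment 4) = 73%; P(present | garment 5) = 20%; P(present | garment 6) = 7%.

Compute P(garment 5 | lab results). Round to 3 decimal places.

0.009

Multiply each prior by the joint likelihood of the lab result pattern (using 1 − P(present | H) for each absent lab result):
  garment 4: 0.343 × 0.70 × 0.56 × (1 − 0.82) × 0.73 = 0.017668
  garment 5: 0.200 × 0.15 × 0.70 × (1 − 0.95) × 0.20 = 0.00021
  garment 6: 0.457 × 0.75 × 0.40 × (1 − 0.48) × 0.07 = 0.0049904
Marginal likelihood of the evidence = 0.022868.
P(garment 5 | evidence) = 0.00021 / 0.022868 ≈ 0.009.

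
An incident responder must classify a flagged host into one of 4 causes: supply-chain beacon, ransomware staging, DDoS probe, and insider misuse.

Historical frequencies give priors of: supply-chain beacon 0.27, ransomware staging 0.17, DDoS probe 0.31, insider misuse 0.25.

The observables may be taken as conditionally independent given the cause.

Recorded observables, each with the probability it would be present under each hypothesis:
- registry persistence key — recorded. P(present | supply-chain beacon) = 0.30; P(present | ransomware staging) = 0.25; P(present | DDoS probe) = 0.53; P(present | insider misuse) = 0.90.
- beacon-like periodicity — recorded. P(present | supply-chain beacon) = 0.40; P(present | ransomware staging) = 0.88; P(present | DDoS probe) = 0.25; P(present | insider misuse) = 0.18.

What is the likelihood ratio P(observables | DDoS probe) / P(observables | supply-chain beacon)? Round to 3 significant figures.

1.10

Take the product of per-observable likelihoods under each hypothesis, then divide.
  DDoS probe: 0.53 × 0.25 = 0.1325
  supply-chain beacon: 0.30 × 0.40 = 0.12
Bayes factor = 0.1325 / 0.12 ≈ 1.10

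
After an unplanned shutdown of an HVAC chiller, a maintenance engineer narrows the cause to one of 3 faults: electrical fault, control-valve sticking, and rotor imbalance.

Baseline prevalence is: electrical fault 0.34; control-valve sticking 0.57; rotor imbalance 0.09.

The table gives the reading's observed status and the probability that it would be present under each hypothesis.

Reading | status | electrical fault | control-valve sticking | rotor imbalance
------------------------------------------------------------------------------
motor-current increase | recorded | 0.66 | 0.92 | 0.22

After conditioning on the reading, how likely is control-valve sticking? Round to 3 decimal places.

Multiply each prior by the likelihood of the reading:
  electrical fault: 0.34 × 0.66 = 0.2244
  control-valve sticking: 0.57 × 0.92 = 0.5244
  rotor imbalance: 0.09 × 0.22 = 0.0198
The unnormalized weights sum to 0.7686.
P(control-valve sticking | evidence) = 0.5244 / 0.7686 ≈ 0.682.

0.682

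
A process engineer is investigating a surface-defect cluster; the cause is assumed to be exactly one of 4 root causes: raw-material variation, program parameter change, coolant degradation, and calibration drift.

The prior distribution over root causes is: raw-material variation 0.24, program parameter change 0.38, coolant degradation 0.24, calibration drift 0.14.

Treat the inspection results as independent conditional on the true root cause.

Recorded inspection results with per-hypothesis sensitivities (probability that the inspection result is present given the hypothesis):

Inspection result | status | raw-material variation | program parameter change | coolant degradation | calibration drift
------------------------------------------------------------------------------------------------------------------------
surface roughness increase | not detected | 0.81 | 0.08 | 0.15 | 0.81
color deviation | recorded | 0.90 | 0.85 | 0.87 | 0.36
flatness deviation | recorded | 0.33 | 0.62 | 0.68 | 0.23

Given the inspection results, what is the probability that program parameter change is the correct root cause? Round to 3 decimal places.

For each hypothesis, the unnormalized posterior weight is prior × product of the inspection result likelihoods (using 1 − P(present | H) for each absent inspection result):
  raw-material variation: 0.24 × (1 − 0.81) × 0.90 × 0.33 = 0.013543
  program parameter change: 0.38 × (1 − 0.08) × 0.85 × 0.62 = 0.18424
  coolant degradation: 0.24 × (1 − 0.15) × 0.87 × 0.68 = 0.12069
  calibration drift: 0.14 × (1 − 0.81) × 0.36 × 0.23 = 0.0022025
Normalizing constant Z = 0.013543 + 0.18424 + 0.12069 + 0.0022025 = 0.32067.
P(program parameter change | evidence) = 0.18424 / 0.32067 ≈ 0.575.

0.575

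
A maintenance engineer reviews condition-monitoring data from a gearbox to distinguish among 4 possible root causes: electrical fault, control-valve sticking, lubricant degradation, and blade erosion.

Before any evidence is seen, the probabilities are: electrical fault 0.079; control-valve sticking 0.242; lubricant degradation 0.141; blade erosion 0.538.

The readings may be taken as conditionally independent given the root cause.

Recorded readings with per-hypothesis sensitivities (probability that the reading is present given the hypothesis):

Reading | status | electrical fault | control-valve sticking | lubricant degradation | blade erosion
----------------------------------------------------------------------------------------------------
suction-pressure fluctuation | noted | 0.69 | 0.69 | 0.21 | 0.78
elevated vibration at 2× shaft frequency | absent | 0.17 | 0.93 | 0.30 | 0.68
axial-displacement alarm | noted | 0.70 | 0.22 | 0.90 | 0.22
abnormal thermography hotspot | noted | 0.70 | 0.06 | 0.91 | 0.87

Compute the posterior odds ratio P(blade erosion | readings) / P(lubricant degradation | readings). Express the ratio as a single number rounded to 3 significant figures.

1.51

Unnormalized posterior weight (prior times the reading likelihoods) for each of the two hypotheses (using 1 − P(present | H) for each absent reading):
  blade erosion: 0.538 × 0.78 × (1 − 0.68) × 0.22 × 0.87 = 0.025702
  lubricant degradation: 0.141 × 0.21 × (1 − 0.30) × 0.90 × 0.91 = 0.016975
Posterior odds = 0.025702 / 0.016975 ≈ 1.51.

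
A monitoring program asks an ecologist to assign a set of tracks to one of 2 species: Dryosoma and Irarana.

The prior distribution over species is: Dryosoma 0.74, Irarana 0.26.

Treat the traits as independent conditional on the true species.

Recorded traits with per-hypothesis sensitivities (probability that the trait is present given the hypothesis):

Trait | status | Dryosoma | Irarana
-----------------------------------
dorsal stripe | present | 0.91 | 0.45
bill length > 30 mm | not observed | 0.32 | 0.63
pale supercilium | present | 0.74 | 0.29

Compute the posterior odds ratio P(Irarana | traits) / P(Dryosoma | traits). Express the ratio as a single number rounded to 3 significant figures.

0.0370

The normalizing constant cancels in an odds ratio, so compute prior × likelihood for the two hypotheses only (using 1 − P(present | H) for each absent trait):
  Irarana: 0.26 × 0.45 × (1 − 0.63) × 0.29 = 0.012554
  Dryosoma: 0.74 × 0.91 × (1 − 0.32) × 0.74 = 0.33885
Posterior odds = 0.012554 / 0.33885 ≈ 0.0370.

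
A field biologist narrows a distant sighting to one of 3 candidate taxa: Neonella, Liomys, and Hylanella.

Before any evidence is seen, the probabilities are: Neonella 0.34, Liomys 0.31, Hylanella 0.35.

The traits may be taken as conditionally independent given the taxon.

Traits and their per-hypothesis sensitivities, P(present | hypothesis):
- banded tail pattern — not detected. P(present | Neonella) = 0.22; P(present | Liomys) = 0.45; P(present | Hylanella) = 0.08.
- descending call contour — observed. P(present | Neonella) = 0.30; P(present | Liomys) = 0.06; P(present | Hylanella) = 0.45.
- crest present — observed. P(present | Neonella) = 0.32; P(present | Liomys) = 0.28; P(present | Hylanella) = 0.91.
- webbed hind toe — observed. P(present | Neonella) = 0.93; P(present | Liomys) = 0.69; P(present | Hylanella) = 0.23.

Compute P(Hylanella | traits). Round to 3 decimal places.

0.542

For each hypothesis, the unnormalized posterior weight is prior × product of the trait likelihoods (using 1 − P(present | H) for each absent trait):
  Neonella: 0.34 × (1 − 0.22) × 0.30 × 0.32 × 0.93 = 0.023677
  Liomys: 0.31 × (1 − 0.45) × 0.06 × 0.28 × 0.69 = 0.0019764
  Hylanella: 0.35 × (1 − 0.08) × 0.45 × 0.91 × 0.23 = 0.030328
The unnormalized weights sum to 0.055981.
P(Hylanella | evidence) = 0.030328 / 0.055981 ≈ 0.542.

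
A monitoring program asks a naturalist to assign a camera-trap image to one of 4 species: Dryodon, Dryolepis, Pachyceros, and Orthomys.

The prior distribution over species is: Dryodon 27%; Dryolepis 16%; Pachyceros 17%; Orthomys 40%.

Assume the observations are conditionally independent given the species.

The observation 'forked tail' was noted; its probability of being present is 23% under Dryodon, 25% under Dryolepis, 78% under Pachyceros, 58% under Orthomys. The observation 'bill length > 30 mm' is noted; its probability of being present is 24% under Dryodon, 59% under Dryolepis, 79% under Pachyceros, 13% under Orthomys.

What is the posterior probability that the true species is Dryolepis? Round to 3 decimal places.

0.136

Multiply each prior by the joint likelihood of the evidence pattern:
  Dryodon: 0.27 × 0.23 × 0.24 = 0.014904
  Dryolepis: 0.16 × 0.25 × 0.59 = 0.0236
  Pachyceros: 0.17 × 0.78 × 0.79 = 0.10475
  Orthomys: 0.40 × 0.58 × 0.13 = 0.03016
The unnormalized weights sum to 0.17342.
P(Dryolepis | evidence) = 0.0236 / 0.17342 ≈ 0.136.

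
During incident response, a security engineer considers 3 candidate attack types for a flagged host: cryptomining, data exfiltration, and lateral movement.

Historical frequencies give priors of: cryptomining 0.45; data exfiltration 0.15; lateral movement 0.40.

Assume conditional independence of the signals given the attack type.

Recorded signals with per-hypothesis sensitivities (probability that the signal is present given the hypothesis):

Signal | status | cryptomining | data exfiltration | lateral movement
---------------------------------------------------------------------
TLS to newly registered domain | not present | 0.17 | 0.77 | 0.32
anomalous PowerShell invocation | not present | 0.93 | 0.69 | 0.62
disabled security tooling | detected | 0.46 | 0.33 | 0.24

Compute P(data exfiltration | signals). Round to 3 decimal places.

Multiply each prior by the joint likelihood of the signal pattern (using 1 − P(present | H) for each absent signal):
  cryptomining: 0.45 × (1 − 0.17) × (1 − 0.93) × 0.46 = 0.012027
  data exfiltration: 0.15 × (1 − 0.77) × (1 − 0.69) × 0.33 = 0.0035294
  lateral movement: 0.40 × (1 − 0.32) × (1 − 0.62) × 0.24 = 0.024806
The unnormalized weights sum to 0.040362.
P(data exfiltration | evidence) = 0.0035294 / 0.040362 ≈ 0.087.

0.087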